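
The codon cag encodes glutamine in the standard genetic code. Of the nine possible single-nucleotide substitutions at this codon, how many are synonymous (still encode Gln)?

Position 1: none → 0 synonymous.
Position 2: none → 0 synonymous.
Position 3: CAA → 1 synonymous.
Total: 0 + 0 + 1 = 1.

1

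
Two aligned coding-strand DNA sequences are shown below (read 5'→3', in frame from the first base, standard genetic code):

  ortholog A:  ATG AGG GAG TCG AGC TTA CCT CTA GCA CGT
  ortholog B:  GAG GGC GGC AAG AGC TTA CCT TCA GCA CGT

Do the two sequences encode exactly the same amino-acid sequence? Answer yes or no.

no

Codon 1: ATG Met / GAG Glu — nonsynonymous.
Codon 2: AGG Arg / GGC Gly — nonsynonymous.
Codon 3: GAG Glu / GGC Gly — nonsynonymous.
Codon 4: TCG Ser / AAG Lys — nonsynonymous.
Codon 5: AGC Ser / AGC Ser — identical.
Codon 6: TTA Leu / TTA Leu — identical.
Codon 7: CCT Pro / CCT Pro — identical.
Codon 8: CTA Leu / TCA Ser — nonsynonymous.
Codon 9: GCA Ala / GCA Ala — identical.
Codon 10: CGT Arg / CGT Arg — identical.
Nonsynonymous differences: 5 → different protein.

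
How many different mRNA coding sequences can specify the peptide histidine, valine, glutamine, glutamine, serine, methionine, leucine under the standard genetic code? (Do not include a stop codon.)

1152

His: 2 codons.
Val: 4 codons.
Gln: 2 codons.
Gln: 2 codons.
Ser: 6 codons.
Met: 1 codon.
Leu: 6 codons.
2 × 4 × 2 × 2 × 6 × 1 × 6 = 1152.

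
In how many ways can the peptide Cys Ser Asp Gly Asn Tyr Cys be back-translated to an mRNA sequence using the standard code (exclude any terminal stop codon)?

Cys: 2 codons.
Ser: 6 codons.
Asp: 2 codons.
Gly: 4 codons.
Asn: 2 codons.
Tyr: 2 codons.
Cys: 2 codons.
2 × 6 × 2 × 4 × 2 × 2 × 2 = 768.

768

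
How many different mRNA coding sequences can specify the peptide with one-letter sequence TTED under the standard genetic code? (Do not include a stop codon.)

64

Thr: 4 codons.
Thr: 4 codons.
Glu: 2 codons.
Asp: 2 codons.
4 × 4 × 2 × 2 = 64.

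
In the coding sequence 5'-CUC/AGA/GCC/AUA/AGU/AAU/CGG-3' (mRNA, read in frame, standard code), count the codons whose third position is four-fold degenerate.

3

Codon 1 CUC (Leu): third position 4-fold.
Codon 2 AGA (Arg): third position 2-fold.
Codon 3 GCC (Ala): third position 4-fold.
Codon 4 AUA (Ile): third position 3-fold.
Codon 5 AGU (Ser): third position 2-fold.
Codon 6 AAU (Asn): third position 2-fold.
Codon 7 CGG (Arg): third position 4-fold.
Four-fold degenerate third positions: 3.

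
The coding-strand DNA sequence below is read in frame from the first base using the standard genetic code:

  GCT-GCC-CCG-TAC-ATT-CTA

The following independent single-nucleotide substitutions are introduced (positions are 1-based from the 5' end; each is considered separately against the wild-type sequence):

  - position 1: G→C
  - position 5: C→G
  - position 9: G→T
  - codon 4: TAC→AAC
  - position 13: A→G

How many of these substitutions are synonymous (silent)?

1

Codon 1: GCT (Ala) → CCT (Pro) — missense.
Codon 2: GCC (Ala) → GGC (Gly) — missense.
Codon 3: CCG (Pro) → CCT (Pro) — synonymous.
Codon 4: TAC (Tyr) → AAC (Asn) — missense.
Codon 5: ATT (Ile) → GTT (Val) — missense.
Synonymous: 1 of 5.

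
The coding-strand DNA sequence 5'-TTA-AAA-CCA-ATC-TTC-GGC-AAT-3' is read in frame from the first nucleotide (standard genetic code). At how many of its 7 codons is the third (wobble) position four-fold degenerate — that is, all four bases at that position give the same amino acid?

2

Codon 1 TTA (Leu): third position 2-fold.
Codon 2 AAA (Lys): third position 2-fold.
Codon 3 CCA (Pro): third position 4-fold.
Codon 4 ATC (Ile): third position 3-fold.
Codon 5 TTC (Phe): third position 2-fold.
Codon 6 GGC (Gly): third position 4-fold.
Codon 7 AAT (Asn): third position 2-fold.
Four-fold degenerate third positions: 2.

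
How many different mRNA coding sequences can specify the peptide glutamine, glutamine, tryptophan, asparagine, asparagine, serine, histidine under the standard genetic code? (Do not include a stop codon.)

Gln: 2 codons.
Gln: 2 codons.
Trp: 1 codon.
Asn: 2 codons.
Asn: 2 codons.
Ser: 6 codons.
His: 2 codons.
2 × 2 × 1 × 2 × 2 × 6 × 2 = 192.

192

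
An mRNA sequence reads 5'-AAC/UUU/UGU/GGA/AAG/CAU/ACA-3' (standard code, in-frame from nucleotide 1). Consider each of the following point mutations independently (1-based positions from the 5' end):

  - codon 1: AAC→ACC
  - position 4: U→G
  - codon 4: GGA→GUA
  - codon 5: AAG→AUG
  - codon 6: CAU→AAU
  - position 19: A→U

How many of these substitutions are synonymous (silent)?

0

Codon 1: AAC (Asn) → ACC (Thr) — missense.
Codon 2: UUU (Phe) → GUU (Val) — missense.
Codon 4: GGA (Gly) → GUA (Val) — missense.
Codon 5: AAG (Lys) → AUG (Met) — missense.
Codon 6: CAU (His) → AAU (Asn) — missense.
Codon 7: ACA (Thr) → UCA (Ser) — missense.
Synonymous: 0 of 6.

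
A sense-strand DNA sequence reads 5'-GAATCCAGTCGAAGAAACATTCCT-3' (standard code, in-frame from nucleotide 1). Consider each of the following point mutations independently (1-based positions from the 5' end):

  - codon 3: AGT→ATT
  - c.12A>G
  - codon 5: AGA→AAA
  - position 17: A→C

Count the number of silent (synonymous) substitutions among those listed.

Codon 3: AGT (Ser) → ATT (Ile) — missense.
Codon 4: CGA (Arg) → CGG (Arg) — synonymous.
Codon 5: AGA (Arg) → AAA (Lys) — missense.
Codon 6: AAC (Asn) → ACC (Thr) — missense.
Synonymous: 1 of 4.

1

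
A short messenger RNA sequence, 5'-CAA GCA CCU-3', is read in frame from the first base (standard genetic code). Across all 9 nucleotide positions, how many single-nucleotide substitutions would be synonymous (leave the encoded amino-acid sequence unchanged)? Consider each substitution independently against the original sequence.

7

Codon 1 (CAA, Gln): 1 synonymous substitution.
Codon 2 (GCA, Ala): 3 synonymous substitutions.
Codon 3 (CCU, Pro): 3 synonymous substitutions.
Total: 1 + 3 + 3 = 7.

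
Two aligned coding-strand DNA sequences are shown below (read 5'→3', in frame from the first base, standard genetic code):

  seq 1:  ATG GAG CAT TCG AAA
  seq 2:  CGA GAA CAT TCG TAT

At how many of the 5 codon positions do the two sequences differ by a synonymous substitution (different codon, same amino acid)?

Codon 1: ATG Met / CGA Arg — nonsynonymous.
Codon 2: GAG Glu / GAA Glu — synonymous.
Codon 3: CAT His / CAT His — identical.
Codon 4: TCG Ser / TCG Ser — identical.
Codon 5: AAA Lys / TAT Tyr — nonsynonymous.
Synonymous differences: 1.

1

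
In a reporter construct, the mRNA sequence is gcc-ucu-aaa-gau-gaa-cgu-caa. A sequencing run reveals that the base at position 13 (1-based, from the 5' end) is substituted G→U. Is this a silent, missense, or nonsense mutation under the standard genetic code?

Position 13 falls in codon 5: GAA → Glu.
After the substitution the codon is UAA → Stop.
The new codon is a stop codon, so this is a nonsense mutation.

nonsense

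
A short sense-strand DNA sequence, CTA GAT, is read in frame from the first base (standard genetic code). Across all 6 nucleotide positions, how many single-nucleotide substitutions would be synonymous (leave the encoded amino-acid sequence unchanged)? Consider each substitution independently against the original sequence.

5

Codon 1 (CTA, Leu): 4 synonymous substitutions.
Codon 2 (GAT, Asp): 1 synonymous substitution.
Total: 4 + 1 = 5.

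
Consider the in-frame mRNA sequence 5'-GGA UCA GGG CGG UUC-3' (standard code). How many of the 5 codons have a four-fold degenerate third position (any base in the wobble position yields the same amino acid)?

4

Codon 1 GGA (Gly): third position 4-fold.
Codon 2 UCA (Ser): third position 4-fold.
Codon 3 GGG (Gly): third position 4-fold.
Codon 4 CGG (Arg): third position 4-fold.
Codon 5 UUC (Phe): third position 2-fold.
Four-fold degenerate third positions: 4.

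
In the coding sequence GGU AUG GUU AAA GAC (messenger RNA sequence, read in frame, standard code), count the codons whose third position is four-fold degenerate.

Codon 1 GGU (Gly): third position 4-fold.
Codon 2 AUG (Met): third position 1-fold.
Codon 3 GUU (Val): third position 4-fold.
Codon 4 AAA (Lys): third position 2-fold.
Codon 5 GAC (Asp): third position 2-fold.
Four-fold degenerate third positions: 2.

2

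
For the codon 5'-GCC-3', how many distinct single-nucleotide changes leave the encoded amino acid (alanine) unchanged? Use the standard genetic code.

Position 1: none → 0 synonymous.
Position 2: none → 0 synonymous.
Position 3: GCT, GCA, GCG → 3 synonymous.
Total: 0 + 0 + 3 = 3.

3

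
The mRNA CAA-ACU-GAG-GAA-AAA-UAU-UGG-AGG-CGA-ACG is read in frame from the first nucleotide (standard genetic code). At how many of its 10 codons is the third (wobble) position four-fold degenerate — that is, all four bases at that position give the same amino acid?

Codon 1 CAA (Gln): third position 2-fold.
Codon 2 ACU (Thr): third position 4-fold.
Codon 3 GAG (Glu): third position 2-fold.
Codon 4 GAA (Glu): third position 2-fold.
Codon 5 AAA (Lys): third position 2-fold.
Codon 6 UAU (Tyr): third position 2-fold.
Codon 7 UGG (Trp): third position 1-fold.
Codon 8 AGG (Arg): third position 2-fold.
Codon 9 CGA (Arg): third position 4-fold.
Codon 10 ACG (Thr): third position 4-fold.
Four-fold degenerate third positions: 3.

3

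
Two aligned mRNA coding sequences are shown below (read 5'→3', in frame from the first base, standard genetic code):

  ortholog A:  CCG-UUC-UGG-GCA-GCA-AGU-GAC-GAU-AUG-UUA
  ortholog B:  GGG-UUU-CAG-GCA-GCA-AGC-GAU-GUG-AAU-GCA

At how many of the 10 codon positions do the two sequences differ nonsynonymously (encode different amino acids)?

5

Codon 1: CCG Pro / GGG Gly — nonsynonymous.
Codon 2: UUC Phe / UUU Phe — synonymous.
Codon 3: UGG Trp / CAG Gln — nonsynonymous.
Codon 4: GCA Ala / GCA Ala — identical.
Codon 5: GCA Ala / GCA Ala — identical.
Codon 6: AGU Ser / AGC Ser — synonymous.
Codon 7: GAC Asp / GAU Asp — synonymous.
Codon 8: GAU Asp / GUG Val — nonsynonymous.
Codon 9: AUG Met / AAU Asn — nonsynonymous.
Codon 10: UUA Leu / GCA Ala — nonsynonymous.
Nonsynonymous differences: 5.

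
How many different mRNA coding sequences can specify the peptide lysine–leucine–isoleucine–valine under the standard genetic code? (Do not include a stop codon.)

144

Lys: 2 codons.
Leu: 6 codons.
Ile: 3 codons.
Val: 4 codons.
2 × 6 × 3 × 4 = 144.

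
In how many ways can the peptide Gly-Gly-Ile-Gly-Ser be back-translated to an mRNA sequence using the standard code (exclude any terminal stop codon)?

Gly: 4 codons.
Gly: 4 codons.
Ile: 3 codons.
Gly: 4 codons.
Ser: 6 codons.
4 × 4 × 3 × 4 × 6 = 1152.

1152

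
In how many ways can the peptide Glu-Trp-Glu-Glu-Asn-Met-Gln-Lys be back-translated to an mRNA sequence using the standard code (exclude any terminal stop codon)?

Glu: 2 codons.
Trp: 1 codon.
Glu: 2 codons.
Glu: 2 codons.
Asn: 2 codons.
Met: 1 codon.
Gln: 2 codons.
Lys: 2 codons.
2 × 1 × 2 × 2 × 2 × 1 × 2 × 2 = 64.

64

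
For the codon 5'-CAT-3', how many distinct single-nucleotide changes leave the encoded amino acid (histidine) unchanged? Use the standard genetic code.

1

Position 1: none → 0 synonymous.
Position 2: none → 0 synonymous.
Position 3: CAC → 1 synonymous.
Total: 0 + 0 + 1 = 1.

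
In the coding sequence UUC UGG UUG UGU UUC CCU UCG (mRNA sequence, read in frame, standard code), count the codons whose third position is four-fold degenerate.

2

Codon 1 UUC (Phe): third position 2-fold.
Codon 2 UGG (Trp): third position 1-fold.
Codon 3 UUG (Leu): third position 2-fold.
Codon 4 UGU (Cys): third position 2-fold.
Codon 5 UUC (Phe): third position 2-fold.
Codon 6 CCU (Pro): third position 4-fold.
Codon 7 UCG (Ser): third position 4-fold.
Four-fold degenerate third positions: 2.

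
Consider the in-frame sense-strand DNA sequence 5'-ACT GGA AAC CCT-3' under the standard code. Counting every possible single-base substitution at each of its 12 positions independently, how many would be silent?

10

Codon 1 (ACT, Thr): 3 synonymous substitutions.
Codon 2 (GGA, Gly): 3 synonymous substitutions.
Codon 3 (AAC, Asn): 1 synonymous substitution.
Codon 4 (CCT, Pro): 3 synonymous substitutions.
Total: 3 + 3 + 1 + 3 = 10.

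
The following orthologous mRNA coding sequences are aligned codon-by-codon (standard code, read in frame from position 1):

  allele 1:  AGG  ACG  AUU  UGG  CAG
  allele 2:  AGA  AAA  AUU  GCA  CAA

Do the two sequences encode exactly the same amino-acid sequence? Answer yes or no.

no

Codon 1: AGG Arg / AGA Arg — synonymous.
Codon 2: ACG Thr / AAA Lys — nonsynonymous.
Codon 3: AUU Ile / AUU Ile — identical.
Codon 4: UGG Trp / GCA Ala — nonsynonymous.
Codon 5: CAG Gln / CAA Gln — synonymous.
Nonsynonymous differences: 2 → different protein.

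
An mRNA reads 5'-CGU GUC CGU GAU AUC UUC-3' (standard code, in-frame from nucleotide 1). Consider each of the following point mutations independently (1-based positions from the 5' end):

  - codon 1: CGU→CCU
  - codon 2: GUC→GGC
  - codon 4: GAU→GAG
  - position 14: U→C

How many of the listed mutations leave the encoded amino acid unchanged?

0

Codon 1: CGU (Arg) → CCU (Pro) — missense.
Codon 2: GUC (Val) → GGC (Gly) — missense.
Codon 4: GAU (Asp) → GAG (Glu) — missense.
Codon 5: AUC (Ile) → ACC (Thr) — missense.
Synonymous: 0 of 4.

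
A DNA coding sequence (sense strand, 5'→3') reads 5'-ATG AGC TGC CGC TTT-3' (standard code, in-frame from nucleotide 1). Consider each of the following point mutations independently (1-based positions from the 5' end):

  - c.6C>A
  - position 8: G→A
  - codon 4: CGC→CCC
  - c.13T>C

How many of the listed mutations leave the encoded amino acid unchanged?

0

Codon 2: AGC (Ser) → AGA (Arg) — missense.
Codon 3: TGC (Cys) → TAC (Tyr) — missense.
Codon 4: CGC (Arg) → CCC (Pro) — missense.
Codon 5: TTT (Phe) → CTT (Leu) — missense.
Synonymous: 0 of 4.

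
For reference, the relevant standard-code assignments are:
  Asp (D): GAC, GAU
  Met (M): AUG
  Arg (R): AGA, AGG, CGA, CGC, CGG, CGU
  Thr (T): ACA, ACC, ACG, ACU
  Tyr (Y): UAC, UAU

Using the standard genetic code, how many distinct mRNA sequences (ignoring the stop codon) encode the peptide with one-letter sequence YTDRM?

Tyr: 2 codons.
Thr: 4 codons.
Asp: 2 codons.
Arg: 6 codons.
Met: 1 codon.
2 × 4 × 2 × 6 × 1 = 96.

96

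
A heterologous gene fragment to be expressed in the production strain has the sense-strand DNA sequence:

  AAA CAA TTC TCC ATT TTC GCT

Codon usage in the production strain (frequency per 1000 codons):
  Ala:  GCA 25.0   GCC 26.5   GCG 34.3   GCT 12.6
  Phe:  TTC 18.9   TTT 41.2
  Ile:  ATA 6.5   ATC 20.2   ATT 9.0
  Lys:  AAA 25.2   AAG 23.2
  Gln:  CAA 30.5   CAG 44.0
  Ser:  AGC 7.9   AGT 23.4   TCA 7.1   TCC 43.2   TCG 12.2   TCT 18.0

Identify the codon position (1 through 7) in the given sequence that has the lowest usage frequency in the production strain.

5

Codon 1 AAA (Lys): 25.2 per 1000.
Codon 2 CAA (Gln): 30.5 per 1000.
Codon 3 TTC (Phe): 18.9 per 1000.
Codon 4 TCC (Ser): 43.2 per 1000.
Codon 5 ATT (Ile): 9.0 per 1000.
Codon 6 TTC (Phe): 18.9 per 1000.
Codon 7 GCT (Ala): 12.6 per 1000.
Lowest frequency is 9.0 at codon 5.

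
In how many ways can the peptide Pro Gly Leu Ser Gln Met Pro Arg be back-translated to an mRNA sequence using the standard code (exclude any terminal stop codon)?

27648

Pro: 4 codons.
Gly: 4 codons.
Leu: 6 codons.
Ser: 6 codons.
Gln: 2 codons.
Met: 1 codon.
Pro: 4 codons.
Arg: 6 codons.
4 × 4 × 6 × 6 × 2 × 1 × 4 × 6 = 27648.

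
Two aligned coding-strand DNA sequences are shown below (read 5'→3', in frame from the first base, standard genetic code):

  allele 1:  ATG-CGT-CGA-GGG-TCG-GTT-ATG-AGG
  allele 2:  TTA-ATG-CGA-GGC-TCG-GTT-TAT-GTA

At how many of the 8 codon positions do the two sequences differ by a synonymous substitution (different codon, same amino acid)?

Codon 1: ATG Met / TTA Leu — nonsynonymous.
Codon 2: CGT Arg / ATG Met — nonsynonymous.
Codon 3: CGA Arg / CGA Arg — identical.
Codon 4: GGG Gly / GGC Gly — synonymous.
Codon 5: TCG Ser / TCG Ser — identical.
Codon 6: GTT Val / GTT Val — identical.
Codon 7: ATG Met / TAT Tyr — nonsynonymous.
Codon 8: AGG Arg / GTA Val — nonsynonymous.
Synonymous differences: 1.

1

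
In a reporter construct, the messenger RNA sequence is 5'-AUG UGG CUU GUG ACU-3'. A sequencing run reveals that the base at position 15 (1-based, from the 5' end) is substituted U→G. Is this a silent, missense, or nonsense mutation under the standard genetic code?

Position 15 falls in codon 5: ACU → Thr.
After the substitution the codon is ACG → Thr.
Both encode Thr, so the change is synonymous.

silent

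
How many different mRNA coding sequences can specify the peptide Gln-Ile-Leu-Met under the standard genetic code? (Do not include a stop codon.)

Gln: 2 codons.
Ile: 3 codons.
Leu: 6 codons.
Met: 1 codon.
2 × 3 × 6 × 1 = 36.

36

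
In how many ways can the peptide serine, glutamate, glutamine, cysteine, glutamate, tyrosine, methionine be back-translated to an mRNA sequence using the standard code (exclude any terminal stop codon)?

192

Ser: 6 codons.
Glu: 2 codons.
Gln: 2 codons.
Cys: 2 codons.
Glu: 2 codons.
Tyr: 2 codons.
Met: 1 codon.
6 × 2 × 2 × 2 × 2 × 2 × 1 = 192.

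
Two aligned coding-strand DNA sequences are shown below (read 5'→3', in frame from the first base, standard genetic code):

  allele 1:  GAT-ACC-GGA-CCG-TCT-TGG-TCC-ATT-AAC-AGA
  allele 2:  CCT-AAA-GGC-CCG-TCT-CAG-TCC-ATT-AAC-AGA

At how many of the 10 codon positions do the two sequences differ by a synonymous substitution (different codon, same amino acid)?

Codon 1: GAT Asp / CCT Pro — nonsynonymous.
Codon 2: ACC Thr / AAA Lys — nonsynonymous.
Codon 3: GGA Gly / GGC Gly — synonymous.
Codon 4: CCG Pro / CCG Pro — identical.
Codon 5: TCT Ser / TCT Ser — identical.
Codon 6: TGG Trp / CAG Gln — nonsynonymous.
Codon 7: TCC Ser / TCC Ser — identical.
Codon 8: ATT Ile / ATT Ile — identical.
Codon 9: AAC Asn / AAC Asn — identical.
Codon 10: AGA Arg / AGA Arg — identical.
Synonymous differences: 1.

1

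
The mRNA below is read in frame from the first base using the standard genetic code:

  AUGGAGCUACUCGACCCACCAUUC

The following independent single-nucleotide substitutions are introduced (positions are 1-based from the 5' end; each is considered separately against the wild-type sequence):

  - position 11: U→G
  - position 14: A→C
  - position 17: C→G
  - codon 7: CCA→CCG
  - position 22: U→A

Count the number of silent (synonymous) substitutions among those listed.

Codon 4: CUC (Leu) → CGC (Arg) — missense.
Codon 5: GAC (Asp) → GCC (Ala) — missense.
Codon 6: CCA (Pro) → CGA (Arg) — missense.
Codon 7: CCA (Pro) → CCG (Pro) — synonymous.
Codon 8: UUC (Phe) → AUC (Ile) — missense.
Synonymous: 1 of 5.

1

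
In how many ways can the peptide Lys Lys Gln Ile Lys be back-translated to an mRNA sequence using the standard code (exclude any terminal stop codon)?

Lys: 2 codons.
Lys: 2 codons.
Gln: 2 codons.
Ile: 3 codons.
Lys: 2 codons.
2 × 2 × 2 × 3 × 2 = 48.

48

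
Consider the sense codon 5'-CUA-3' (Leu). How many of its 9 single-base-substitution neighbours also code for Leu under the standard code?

Position 1: UUA → 1 synonymous.
Position 2: none → 0 synonymous.
Position 3: CUU, CUC, CUG → 3 synonymous.
Total: 1 + 0 + 3 = 4.

4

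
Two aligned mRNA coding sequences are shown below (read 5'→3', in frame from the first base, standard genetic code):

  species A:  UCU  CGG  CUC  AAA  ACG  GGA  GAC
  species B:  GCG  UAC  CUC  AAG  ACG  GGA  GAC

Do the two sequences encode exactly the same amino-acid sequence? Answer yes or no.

no

Codon 1: UCU Ser / GCG Ala — nonsynonymous.
Codon 2: CGG Arg / UAC Tyr — nonsynonymous.
Codon 3: CUC Leu / CUC Leu — identical.
Codon 4: AAA Lys / AAG Lys — synonymous.
Codon 5: ACG Thr / ACG Thr — identical.
Codon 6: GGA Gly / GGA Gly — identical.
Codon 7: GAC Asp / GAC Asp — identical.
Nonsynonymous differences: 2 → different protein.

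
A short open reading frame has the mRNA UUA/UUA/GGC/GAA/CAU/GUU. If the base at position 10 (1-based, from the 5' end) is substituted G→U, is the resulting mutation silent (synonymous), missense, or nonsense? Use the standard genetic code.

Position 10 falls in codon 4: GAA → Glu.
After the substitution the codon is UAA → Stop.
The new codon is a stop codon, so this is a nonsense mutation.

nonsense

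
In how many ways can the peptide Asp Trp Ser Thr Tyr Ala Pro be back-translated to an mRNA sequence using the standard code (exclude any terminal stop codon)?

1536

Asp: 2 codons.
Trp: 1 codon.
Ser: 6 codons.
Thr: 4 codons.
Tyr: 2 codons.
Ala: 4 codons.
Pro: 4 codons.
2 × 1 × 6 × 4 × 2 × 4 × 4 = 1536.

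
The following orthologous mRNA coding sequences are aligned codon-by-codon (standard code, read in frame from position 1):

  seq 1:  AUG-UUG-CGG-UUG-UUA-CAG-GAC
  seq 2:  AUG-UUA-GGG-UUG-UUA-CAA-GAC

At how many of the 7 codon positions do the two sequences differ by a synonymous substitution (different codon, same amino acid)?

Codon 1: AUG Met / AUG Met — identical.
Codon 2: UUG Leu / UUA Leu — synonymous.
Codon 3: CGG Arg / GGG Gly — nonsynonymous.
Codon 4: UUG Leu / UUG Leu — identical.
Codon 5: UUA Leu / UUA Leu — identical.
Codon 6: CAG Gln / CAA Gln — synonymous.
Codon 7: GAC Asp / GAC Asp — identical.
Synonymous differences: 2.

2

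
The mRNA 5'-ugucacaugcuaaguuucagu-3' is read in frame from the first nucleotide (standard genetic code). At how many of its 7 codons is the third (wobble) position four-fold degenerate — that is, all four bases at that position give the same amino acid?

1

Codon 1 UGU (Cys): third position 2-fold.
Codon 2 CAC (His): third position 2-fold.
Codon 3 AUG (Met): third position 1-fold.
Codon 4 CUA (Leu): third position 4-fold.
Codon 5 AGU (Ser): third position 2-fold.
Codon 6 UUC (Phe): third position 2-fold.
Codon 7 AGU (Ser): third position 2-fold.
Four-fold degenerate third positions: 1.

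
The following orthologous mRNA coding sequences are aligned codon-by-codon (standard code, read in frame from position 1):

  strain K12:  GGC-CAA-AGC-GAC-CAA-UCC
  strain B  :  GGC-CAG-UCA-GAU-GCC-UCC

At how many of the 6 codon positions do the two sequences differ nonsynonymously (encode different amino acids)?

1

Codon 1: GGC Gly / GGC Gly — identical.
Codon 2: CAA Gln / CAG Gln — synonymous.
Codon 3: AGC Ser / UCA Ser — synonymous.
Codon 4: GAC Asp / GAU Asp — synonymous.
Codon 5: CAA Gln / GCC Ala — nonsynonymous.
Codon 6: UCC Ser / UCC Ser — identical.
Nonsynonymous differences: 1.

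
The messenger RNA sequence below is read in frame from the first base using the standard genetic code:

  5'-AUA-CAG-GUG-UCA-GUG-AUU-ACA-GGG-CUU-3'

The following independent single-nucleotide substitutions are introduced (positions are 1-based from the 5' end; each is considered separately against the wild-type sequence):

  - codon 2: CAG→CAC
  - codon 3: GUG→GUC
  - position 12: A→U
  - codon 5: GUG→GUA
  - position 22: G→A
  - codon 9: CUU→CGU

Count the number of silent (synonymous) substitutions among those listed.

Codon 2: CAG (Gln) → CAC (His) — missense.
Codon 3: GUG (Val) → GUC (Val) — synonymous.
Codon 4: UCA (Ser) → UCU (Ser) — synonymous.
Codon 5: GUG (Val) → GUA (Val) — synonymous.
Codon 8: GGG (Gly) → AGG (Arg) — missense.
Codon 9: CUU (Leu) → CGU (Arg) — missense.
Synonymous: 3 of 6.

3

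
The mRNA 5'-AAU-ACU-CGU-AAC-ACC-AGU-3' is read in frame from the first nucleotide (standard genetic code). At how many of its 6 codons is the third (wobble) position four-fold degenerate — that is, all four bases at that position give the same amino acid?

Codon 1 AAU (Asn): third position 2-fold.
Codon 2 ACU (Thr): third position 4-fold.
Codon 3 CGU (Arg): third position 4-fold.
Codon 4 AAC (Asn): third position 2-fold.
Codon 5 ACC (Thr): third position 4-fold.
Codon 6 AGU (Ser): third position 2-fold.
Four-fold degenerate third positions: 3.

3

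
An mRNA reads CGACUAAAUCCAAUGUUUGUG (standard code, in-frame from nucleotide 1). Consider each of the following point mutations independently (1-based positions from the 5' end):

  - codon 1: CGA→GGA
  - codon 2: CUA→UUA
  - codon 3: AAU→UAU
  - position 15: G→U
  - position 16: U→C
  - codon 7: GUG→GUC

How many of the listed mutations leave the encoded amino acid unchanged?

Codon 1: CGA (Arg) → GGA (Gly) — missense.
Codon 2: CUA (Leu) → UUA (Leu) — synonymous.
Codon 3: AAU (Asn) → UAU (Tyr) — missense.
Codon 5: AUG (Met) → AUU (Ile) — missense.
Codon 6: UUU (Phe) → CUU (Leu) — missense.
Codon 7: GUG (Val) → GUC (Val) — synonymous.
Synonymous: 2 of 6.

2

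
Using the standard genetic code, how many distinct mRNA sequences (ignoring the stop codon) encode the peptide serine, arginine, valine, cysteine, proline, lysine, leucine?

Ser: 6 codons.
Arg: 6 codons.
Val: 4 codons.
Cys: 2 codons.
Pro: 4 codons.
Lys: 2 codons.
Leu: 6 codons.
6 × 6 × 4 × 2 × 4 × 2 × 6 = 13824.

13824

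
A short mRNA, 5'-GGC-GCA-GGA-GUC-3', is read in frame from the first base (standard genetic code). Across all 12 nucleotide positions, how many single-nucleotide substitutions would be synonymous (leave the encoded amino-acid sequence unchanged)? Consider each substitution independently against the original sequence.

Codon 1 (GGC, Gly): 3 synonymous substitutions.
Codon 2 (GCA, Ala): 3 synonymous substitutions.
Codon 3 (GGA, Gly): 3 synonymous substitutions.
Codon 4 (GUC, Val): 3 synonymous substitutions.
Total: 3 + 3 + 3 + 3 = 12.

12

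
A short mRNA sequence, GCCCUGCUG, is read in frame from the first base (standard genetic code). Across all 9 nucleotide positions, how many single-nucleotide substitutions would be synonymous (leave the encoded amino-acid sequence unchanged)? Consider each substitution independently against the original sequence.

11

Codon 1 (GCC, Ala): 3 synonymous substitutions.
Codon 2 (CUG, Leu): 4 synonymous substitutions.
Codon 3 (CUG, Leu): 4 synonymous substitutions.
Total: 3 + 4 + 4 = 11.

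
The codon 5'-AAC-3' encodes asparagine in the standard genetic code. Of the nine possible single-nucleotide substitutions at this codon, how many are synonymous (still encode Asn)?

1

Position 1: none → 0 synonymous.
Position 2: none → 0 synonymous.
Position 3: AAU → 1 synonymous.
Total: 0 + 0 + 1 = 1.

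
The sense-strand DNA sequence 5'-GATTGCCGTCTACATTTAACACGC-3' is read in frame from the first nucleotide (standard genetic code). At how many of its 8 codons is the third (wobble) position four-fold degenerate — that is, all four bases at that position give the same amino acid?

Codon 1 GAT (Asp): third position 2-fold.
Codon 2 TGC (Cys): third position 2-fold.
Codon 3 CGT (Arg): third position 4-fold.
Codon 4 CTA (Leu): third position 4-fold.
Codon 5 CAT (His): third position 2-fold.
Codon 6 TTA (Leu): third position 2-fold.
Codon 7 ACA (Thr): third position 4-fold.
Codon 8 CGC (Arg): third position 4-fold.
Four-fold degenerate third positions: 4.

4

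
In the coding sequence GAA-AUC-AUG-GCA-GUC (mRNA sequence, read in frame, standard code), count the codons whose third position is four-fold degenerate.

Codon 1 GAA (Glu): third position 2-fold.
Codon 2 AUC (Ile): third position 3-fold.
Codon 3 AUG (Met): third position 1-fold.
Codon 4 GCA (Ala): third position 4-fold.
Codon 5 GUC (Val): third position 4-fold.
Four-fold degenerate third positions: 2.

2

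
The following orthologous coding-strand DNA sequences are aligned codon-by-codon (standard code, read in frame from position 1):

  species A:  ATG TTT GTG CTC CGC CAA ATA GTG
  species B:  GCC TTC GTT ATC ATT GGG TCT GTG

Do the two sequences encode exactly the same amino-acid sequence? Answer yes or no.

Codon 1: ATG Met / GCC Ala — nonsynonymous.
Codon 2: TTT Phe / TTC Phe — synonymous.
Codon 3: GTG Val / GTT Val — synonymous.
Codon 4: CTC Leu / ATC Ile — nonsynonymous.
Codon 5: CGC Arg / ATT Ile — nonsynonymous.
Codon 6: CAA Gln / GGG Gly — nonsynonymous.
Codon 7: ATA Ile / TCT Ser — nonsynonymous.
Codon 8: GTG Val / GTG Val — identical.
Nonsynonymous differences: 5 → different protein.

no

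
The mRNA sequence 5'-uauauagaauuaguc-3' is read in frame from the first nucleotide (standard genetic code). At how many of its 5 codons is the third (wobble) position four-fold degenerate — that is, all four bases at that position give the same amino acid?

1

Codon 1 UAU (Tyr): third position 2-fold.
Codon 2 AUA (Ile): third position 3-fold.
Codon 3 GAA (Glu): third position 2-fold.
Codon 4 UUA (Leu): third position 2-fold.
Codon 5 GUC (Val): third position 4-fold.
Four-fold degenerate third positions: 1.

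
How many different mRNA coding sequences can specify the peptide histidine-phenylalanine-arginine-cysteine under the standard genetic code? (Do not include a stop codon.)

48

His: 2 codons.
Phe: 2 codons.
Arg: 6 codons.
Cys: 2 codons.
2 × 2 × 6 × 2 = 48.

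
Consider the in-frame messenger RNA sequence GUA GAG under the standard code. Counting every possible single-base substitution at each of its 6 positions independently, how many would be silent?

4

Codon 1 (GUA, Val): 3 synonymous substitutions.
Codon 2 (GAG, Glu): 1 synonymous substitution.
Total: 3 + 1 = 4.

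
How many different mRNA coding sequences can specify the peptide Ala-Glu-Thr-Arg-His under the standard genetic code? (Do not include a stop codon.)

Ala: 4 codons.
Glu: 2 codons.
Thr: 4 codons.
Arg: 6 codons.
His: 2 codons.
4 × 2 × 4 × 6 × 2 = 384.

384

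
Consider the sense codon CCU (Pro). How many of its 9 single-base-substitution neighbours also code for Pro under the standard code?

3

Position 1: none → 0 synonymous.
Position 2: none → 0 synonymous.
Position 3: CCC, CCA, CCG → 3 synonymous.
Total: 0 + 0 + 3 = 3.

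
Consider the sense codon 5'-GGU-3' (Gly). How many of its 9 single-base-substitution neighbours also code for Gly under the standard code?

3

Position 1: none → 0 synonymous.
Position 2: none → 0 synonymous.
Position 3: GGC, GGA, GGG → 3 synonymous.
Total: 0 + 0 + 3 = 3.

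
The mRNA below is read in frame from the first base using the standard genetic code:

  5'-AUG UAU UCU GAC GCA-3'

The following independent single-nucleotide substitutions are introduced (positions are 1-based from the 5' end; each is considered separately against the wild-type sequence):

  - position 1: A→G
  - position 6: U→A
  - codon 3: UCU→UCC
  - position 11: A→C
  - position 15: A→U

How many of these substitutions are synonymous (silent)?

2

Codon 1: AUG (Met) → GUG (Val) — missense.
Codon 2: UAU (Tyr) → UAA (Stop) — nonsense.
Codon 3: UCU (Ser) → UCC (Ser) — synonymous.
Codon 4: GAC (Asp) → GCC (Ala) — missense.
Codon 5: GCA (Ala) → GCU (Ala) — synonymous.
Synonymous: 2 of 5.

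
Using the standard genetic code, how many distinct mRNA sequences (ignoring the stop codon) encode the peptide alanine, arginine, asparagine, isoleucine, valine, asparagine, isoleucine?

3456

Ala: 4 codons.
Arg: 6 codons.
Asn: 2 codons.
Ile: 3 codons.
Val: 4 codons.
Asn: 2 codons.
Ile: 3 codons.
4 × 6 × 2 × 3 × 4 × 2 × 3 = 3456.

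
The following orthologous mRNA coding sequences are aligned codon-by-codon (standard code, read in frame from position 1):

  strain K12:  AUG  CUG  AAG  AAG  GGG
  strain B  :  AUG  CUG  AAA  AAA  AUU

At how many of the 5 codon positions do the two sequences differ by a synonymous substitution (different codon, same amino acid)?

2

Codon 1: AUG Met / AUG Met — identical.
Codon 2: CUG Leu / CUG Leu — identical.
Codon 3: AAG Lys / AAA Lys — synonymous.
Codon 4: AAG Lys / AAA Lys — synonymous.
Codon 5: GGG Gly / AUU Ile — nonsynonymous.
Synonymous differences: 2.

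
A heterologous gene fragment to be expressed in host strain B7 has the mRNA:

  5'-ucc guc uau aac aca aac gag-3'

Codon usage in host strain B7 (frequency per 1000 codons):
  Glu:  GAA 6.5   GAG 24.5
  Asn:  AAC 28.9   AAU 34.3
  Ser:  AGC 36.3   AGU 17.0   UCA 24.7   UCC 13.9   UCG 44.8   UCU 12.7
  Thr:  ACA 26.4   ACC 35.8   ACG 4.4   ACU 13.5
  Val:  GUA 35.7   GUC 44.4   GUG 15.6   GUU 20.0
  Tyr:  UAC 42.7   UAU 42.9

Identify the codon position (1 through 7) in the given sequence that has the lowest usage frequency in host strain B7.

Codon 1 UCC (Ser): 13.9 per 1000.
Codon 2 GUC (Val): 44.4 per 1000.
Codon 3 UAU (Tyr): 42.9 per 1000.
Codon 4 AAC (Asn): 28.9 per 1000.
Codon 5 ACA (Thr): 26.4 per 1000.
Codon 6 AAC (Asn): 28.9 per 1000.
Codon 7 GAG (Glu): 24.5 per 1000.
Lowest frequency is 13.9 at codon 1.

1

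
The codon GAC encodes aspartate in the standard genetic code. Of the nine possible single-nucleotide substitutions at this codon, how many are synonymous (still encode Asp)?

1

Position 1: none → 0 synonymous.
Position 2: none → 0 synonymous.
Position 3: GAU → 1 synonymous.
Total: 0 + 0 + 1 = 1.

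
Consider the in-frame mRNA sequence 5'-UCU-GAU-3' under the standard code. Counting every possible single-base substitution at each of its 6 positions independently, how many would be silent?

Codon 1 (UCU, Ser): 3 synonymous substitutions.
Codon 2 (GAU, Asp): 1 synonymous substitution.
Total: 3 + 1 = 4.

4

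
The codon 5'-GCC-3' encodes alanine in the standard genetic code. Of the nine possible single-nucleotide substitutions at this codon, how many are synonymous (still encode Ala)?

3

Position 1: none → 0 synonymous.
Position 2: none → 0 synonymous.
Position 3: GCU, GCA, GCG → 3 synonymous.
Total: 0 + 0 + 3 = 3.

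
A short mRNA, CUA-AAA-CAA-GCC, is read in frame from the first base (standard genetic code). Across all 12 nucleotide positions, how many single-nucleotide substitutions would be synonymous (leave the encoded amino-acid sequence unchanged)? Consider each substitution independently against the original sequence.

9

Codon 1 (CUA, Leu): 4 synonymous substitutions.
Codon 2 (AAA, Lys): 1 synonymous substitution.
Codon 3 (CAA, Gln): 1 synonymous substitution.
Codon 4 (GCC, Ala): 3 synonymous substitutions.
Total: 4 + 1 + 1 + 3 = 9.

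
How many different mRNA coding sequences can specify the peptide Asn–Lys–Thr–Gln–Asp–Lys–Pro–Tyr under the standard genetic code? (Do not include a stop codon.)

Asn: 2 codons.
Lys: 2 codons.
Thr: 4 codons.
Gln: 2 codons.
Asp: 2 codons.
Lys: 2 codons.
Pro: 4 codons.
Tyr: 2 codons.
2 × 2 × 4 × 2 × 2 × 2 × 4 × 2 = 1024.

1024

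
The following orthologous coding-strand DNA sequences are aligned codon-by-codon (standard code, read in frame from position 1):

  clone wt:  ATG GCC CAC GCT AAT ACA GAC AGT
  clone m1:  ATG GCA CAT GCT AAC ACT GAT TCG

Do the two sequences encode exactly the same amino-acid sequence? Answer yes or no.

yes

Codon 1: ATG Met / ATG Met — identical.
Codon 2: GCC Ala / GCA Ala — synonymous.
Codon 3: CAC His / CAT His — synonymous.
Codon 4: GCT Ala / GCT Ala — identical.
Codon 5: AAT Asn / AAC Asn — synonymous.
Codon 6: ACA Thr / ACT Thr — synonymous.
Codon 7: GAC Asp / GAT Asp — synonymous.
Codon 8: AGT Ser / TCG Ser — synonymous.
Nonsynonymous differences: 0 → same protein.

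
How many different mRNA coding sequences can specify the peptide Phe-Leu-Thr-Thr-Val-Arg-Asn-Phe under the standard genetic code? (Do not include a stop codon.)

Phe: 2 codons.
Leu: 6 codons.
Thr: 4 codons.
Thr: 4 codons.
Val: 4 codons.
Arg: 6 codons.
Asn: 2 codons.
Phe: 2 codons.
2 × 6 × 4 × 4 × 4 × 6 × 2 × 2 = 18432.

18432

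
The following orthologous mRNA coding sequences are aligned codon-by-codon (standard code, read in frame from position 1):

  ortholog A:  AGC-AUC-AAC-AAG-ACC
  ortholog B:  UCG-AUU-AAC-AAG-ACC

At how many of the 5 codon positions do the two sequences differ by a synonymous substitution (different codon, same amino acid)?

Codon 1: AGC Ser / UCG Ser — synonymous.
Codon 2: AUC Ile / AUU Ile — synonymous.
Codon 3: AAC Asn / AAC Asn — identical.
Codon 4: AAG Lys / AAG Lys — identical.
Codon 5: ACC Thr / ACC Thr — identical.
Synonymous differences: 2.

2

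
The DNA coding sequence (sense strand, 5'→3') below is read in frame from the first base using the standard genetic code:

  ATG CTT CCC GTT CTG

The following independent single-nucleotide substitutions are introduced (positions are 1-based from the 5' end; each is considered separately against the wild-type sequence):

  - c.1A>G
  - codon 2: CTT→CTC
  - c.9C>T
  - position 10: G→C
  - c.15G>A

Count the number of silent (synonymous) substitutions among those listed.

3

Codon 1: ATG (Met) → GTG (Val) — missense.
Codon 2: CTT (Leu) → CTC (Leu) — synonymous.
Codon 3: CCC (Pro) → CCT (Pro) — synonymous.
Codon 4: GTT (Val) → CTT (Leu) — missense.
Codon 5: CTG (Leu) → CTA (Leu) — synonymous.
Synonymous: 3 of 5.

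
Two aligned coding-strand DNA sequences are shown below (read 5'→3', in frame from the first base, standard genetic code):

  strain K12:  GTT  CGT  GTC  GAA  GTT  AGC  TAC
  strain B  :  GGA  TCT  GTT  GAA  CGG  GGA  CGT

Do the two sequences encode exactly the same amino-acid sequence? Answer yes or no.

no

Codon 1: GTT Val / GGA Gly — nonsynonymous.
Codon 2: CGT Arg / TCT Ser — nonsynonymous.
Codon 3: GTC Val / GTT Val — synonymous.
Codon 4: GAA Glu / GAA Glu — identical.
Codon 5: GTT Val / CGG Arg — nonsynonymous.
Codon 6: AGC Ser / GGA Gly — nonsynonymous.
Codon 7: TAC Tyr / CGT Arg — nonsynonymous.
Nonsynonymous differences: 5 → different protein.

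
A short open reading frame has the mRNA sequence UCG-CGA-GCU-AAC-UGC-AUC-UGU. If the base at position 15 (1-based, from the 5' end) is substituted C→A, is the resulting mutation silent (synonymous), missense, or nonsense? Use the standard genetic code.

nonsense

Position 15 falls in codon 5: UGC → Cys.
After the substitution the codon is UGA → Stop.
The new codon is a stop codon, so this is a nonsense mutation.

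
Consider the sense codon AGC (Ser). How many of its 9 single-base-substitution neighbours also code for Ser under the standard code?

1

Position 1: none → 0 synonymous.
Position 2: none → 0 synonymous.
Position 3: AGU → 1 synonymous.
Total: 0 + 0 + 1 = 1.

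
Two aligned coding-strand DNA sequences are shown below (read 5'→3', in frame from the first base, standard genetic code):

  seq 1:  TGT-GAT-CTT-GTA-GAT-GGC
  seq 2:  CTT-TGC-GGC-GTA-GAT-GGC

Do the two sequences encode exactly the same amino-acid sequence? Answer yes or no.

no

Codon 1: TGT Cys / CTT Leu — nonsynonymous.
Codon 2: GAT Asp / TGC Cys — nonsynonymous.
Codon 3: CTT Leu / GGC Gly — nonsynonymous.
Codon 4: GTA Val / GTA Val — identical.
Codon 5: GAT Asp / GAT Asp — identical.
Codon 6: GGC Gly / GGC Gly — identical.
Nonsynonymous differences: 3 → different protein.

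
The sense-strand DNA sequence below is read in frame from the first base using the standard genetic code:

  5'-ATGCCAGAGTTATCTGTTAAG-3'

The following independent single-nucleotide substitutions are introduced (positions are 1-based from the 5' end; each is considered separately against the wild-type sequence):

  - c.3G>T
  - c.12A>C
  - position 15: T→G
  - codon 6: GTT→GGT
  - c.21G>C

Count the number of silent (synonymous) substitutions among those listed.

1

Codon 1: ATG (Met) → ATT (Ile) — missense.
Codon 4: TTA (Leu) → TTC (Phe) — missense.
Codon 5: TCT (Ser) → TCG (Ser) — synonymous.
Codon 6: GTT (Val) → GGT (Gly) — missense.
Codon 7: AAG (Lys) → AAC (Asn) — missense.
Synonymous: 1 of 5.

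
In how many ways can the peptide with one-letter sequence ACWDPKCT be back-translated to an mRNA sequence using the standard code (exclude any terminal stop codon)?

1024

Ala: 4 codons.
Cys: 2 codons.
Trp: 1 codon.
Asp: 2 codons.
Pro: 4 codons.
Lys: 2 codons.
Cys: 2 codons.
Thr: 4 codons.
4 × 2 × 1 × 2 × 4 × 2 × 2 × 4 = 1024.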